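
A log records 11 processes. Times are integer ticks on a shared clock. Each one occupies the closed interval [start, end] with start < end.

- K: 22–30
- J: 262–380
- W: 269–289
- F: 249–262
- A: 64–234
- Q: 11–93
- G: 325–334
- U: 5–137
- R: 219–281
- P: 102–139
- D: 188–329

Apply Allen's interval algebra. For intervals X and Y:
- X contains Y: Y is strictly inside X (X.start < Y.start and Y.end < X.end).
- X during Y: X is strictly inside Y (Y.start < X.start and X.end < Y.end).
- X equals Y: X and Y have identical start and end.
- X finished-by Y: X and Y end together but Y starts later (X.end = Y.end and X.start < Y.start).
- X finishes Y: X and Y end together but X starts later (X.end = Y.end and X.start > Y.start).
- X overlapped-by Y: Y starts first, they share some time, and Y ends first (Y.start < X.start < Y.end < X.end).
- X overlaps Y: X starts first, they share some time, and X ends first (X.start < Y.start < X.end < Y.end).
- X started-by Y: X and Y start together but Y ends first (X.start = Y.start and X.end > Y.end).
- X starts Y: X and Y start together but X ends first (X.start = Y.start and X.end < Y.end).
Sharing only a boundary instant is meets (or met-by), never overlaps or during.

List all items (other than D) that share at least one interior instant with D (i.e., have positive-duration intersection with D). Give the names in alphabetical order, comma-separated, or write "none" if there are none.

A, F, G, J, R, W

Target D = [188, 329].
A [64, 234] → overlaps → yes.
F [249, 262] → during → yes.
G [325, 334] → overlapped-by → yes.
J [262, 380] → overlapped-by → yes.
K [22, 30] → before → no.
P [102, 139] → before → no.
Q [11, 93] → before → no.
R [219, 281] → during → yes.
U [5, 137] → before → no.
W [269, 289] → during → yes.
Result: A, F, G, J, R, W.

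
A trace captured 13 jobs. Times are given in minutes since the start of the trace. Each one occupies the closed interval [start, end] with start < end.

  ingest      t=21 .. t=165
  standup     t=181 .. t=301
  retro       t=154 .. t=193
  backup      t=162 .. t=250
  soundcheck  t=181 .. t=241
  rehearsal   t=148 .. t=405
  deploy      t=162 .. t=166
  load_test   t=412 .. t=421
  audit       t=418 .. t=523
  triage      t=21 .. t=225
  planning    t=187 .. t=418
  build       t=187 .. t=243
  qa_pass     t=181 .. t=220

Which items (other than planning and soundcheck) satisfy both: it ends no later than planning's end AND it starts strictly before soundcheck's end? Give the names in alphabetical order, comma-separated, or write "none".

backup, build, deploy, ingest, qa_pass, rehearsal, retro, standup, triage

Conditions: its end is no later than planning's end (X.end <= t=418) AND its start is strictly before soundcheck's end (X.start < t=241).
audit: end t=523 <= t=418? ✗; start t=418 < t=241? ✗ → no.
backup: end t=250 <= t=418? ✓; start t=162 < t=241? ✓ → yes.
build: end t=243 <= t=418? ✓; start t=187 < t=241? ✓ → yes.
deploy: end t=166 <= t=418? ✓; start t=162 < t=241? ✓ → yes.
ingest: end t=165 <= t=418? ✓; start t=21 < t=241? ✓ → yes.
load_test: end t=421 <= t=418? ✗; start t=412 < t=241? ✗ → no.
qa_pass: end t=220 <= t=418? ✓; start t=181 < t=241? ✓ → yes.
rehearsal: end t=405 <= t=418? ✓; start t=148 < t=241? ✓ → yes.
retro: end t=193 <= t=418? ✓; start t=154 < t=241? ✓ → yes.
standup: end t=301 <= t=418? ✓; start t=181 < t=241? ✓ → yes.
triage: end t=225 <= t=418? ✓; start t=21 < t=241? ✓ → yes.
Result: backup, build, deploy, ingest, qa_pass, rehearsal, retro, standup, triage.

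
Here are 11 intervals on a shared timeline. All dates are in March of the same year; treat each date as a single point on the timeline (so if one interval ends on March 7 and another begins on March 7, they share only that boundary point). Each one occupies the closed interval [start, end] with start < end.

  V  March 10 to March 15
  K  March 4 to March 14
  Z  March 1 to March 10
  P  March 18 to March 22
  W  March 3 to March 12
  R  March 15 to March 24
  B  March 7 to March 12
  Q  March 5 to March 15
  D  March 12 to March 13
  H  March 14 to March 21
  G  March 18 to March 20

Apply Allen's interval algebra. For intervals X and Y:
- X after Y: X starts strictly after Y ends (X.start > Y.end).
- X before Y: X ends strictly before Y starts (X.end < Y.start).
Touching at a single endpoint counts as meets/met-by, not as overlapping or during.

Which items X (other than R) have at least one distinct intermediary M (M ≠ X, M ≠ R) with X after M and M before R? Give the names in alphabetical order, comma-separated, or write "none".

D, G, H, P

Target R = [March 15, March 24].
Intermediaries M with M before R: B, D, K, W, Z.
Via B — items with X after B: G, H, P.
Via D — items with X after D: G, H, P.
Via K — items with X after K: G, P.
Via W — items with X after W: G, H, P.
Via Z — items with X after Z: D, G, H, P.
Union: D, G, H, P.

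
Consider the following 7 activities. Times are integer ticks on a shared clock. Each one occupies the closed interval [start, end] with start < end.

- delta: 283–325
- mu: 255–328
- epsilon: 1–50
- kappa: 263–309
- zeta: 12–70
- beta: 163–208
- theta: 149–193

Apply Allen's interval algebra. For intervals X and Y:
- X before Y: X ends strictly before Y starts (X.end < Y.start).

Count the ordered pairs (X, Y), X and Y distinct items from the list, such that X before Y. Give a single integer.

Checking all 42 ordered pairs for relation 'before'; matching pairs in alphabetical order:
(beta, delta): beta before delta ✓
(beta, kappa): beta before kappa ✓
(beta, mu): beta before mu ✓
(epsilon, beta): epsilon before beta ✓
(epsilon, delta): epsilon before delta ✓
(epsilon, kappa): epsilon before kappa ✓
(epsilon, mu): epsilon before mu ✓
(epsilon, theta): epsilon before theta ✓
(theta, delta): theta before delta ✓
(theta, kappa): theta before kappa ✓
(theta, mu): theta before mu ✓
(zeta, beta): zeta before beta ✓
(zeta, delta): zeta before delta ✓
(zeta, kappa): zeta before kappa ✓
(zeta, mu): zeta before mu ✓
(zeta, theta): zeta before theta ✓
Count: 16.

16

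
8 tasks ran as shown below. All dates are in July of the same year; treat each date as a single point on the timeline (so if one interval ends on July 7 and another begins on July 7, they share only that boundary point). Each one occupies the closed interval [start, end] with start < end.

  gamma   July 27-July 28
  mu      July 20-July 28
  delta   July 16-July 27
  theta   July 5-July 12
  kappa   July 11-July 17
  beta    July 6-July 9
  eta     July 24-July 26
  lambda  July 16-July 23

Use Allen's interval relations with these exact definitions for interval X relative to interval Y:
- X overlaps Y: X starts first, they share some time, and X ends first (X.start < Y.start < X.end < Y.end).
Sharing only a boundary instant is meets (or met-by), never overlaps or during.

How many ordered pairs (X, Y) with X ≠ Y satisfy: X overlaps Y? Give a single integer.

Checking all 56 ordered pairs for relation 'overlaps'; matching pairs in alphabetical order:
(delta, mu): delta overlaps mu ✓
(kappa, delta): kappa overlaps delta ✓
(kappa, lambda): kappa overlaps lambda ✓
(lambda, mu): lambda overlaps mu ✓
(theta, kappa): theta overlaps kappa ✓
Count: 5.

5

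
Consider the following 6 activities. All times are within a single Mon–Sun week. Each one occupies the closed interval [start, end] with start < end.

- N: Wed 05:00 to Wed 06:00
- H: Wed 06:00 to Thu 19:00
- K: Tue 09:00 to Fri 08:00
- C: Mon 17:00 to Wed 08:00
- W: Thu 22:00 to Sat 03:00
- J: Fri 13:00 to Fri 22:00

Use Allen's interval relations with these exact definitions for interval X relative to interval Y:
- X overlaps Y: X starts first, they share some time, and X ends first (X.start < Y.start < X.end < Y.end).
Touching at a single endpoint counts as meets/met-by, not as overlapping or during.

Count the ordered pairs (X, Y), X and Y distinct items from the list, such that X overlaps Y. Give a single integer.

3

Checking all 30 ordered pairs for relation 'overlaps'; matching pairs in alphabetical order:
(C, H): C overlaps H ✓
(C, K): C overlaps K ✓
(K, W): K overlaps W ✓
Count: 3.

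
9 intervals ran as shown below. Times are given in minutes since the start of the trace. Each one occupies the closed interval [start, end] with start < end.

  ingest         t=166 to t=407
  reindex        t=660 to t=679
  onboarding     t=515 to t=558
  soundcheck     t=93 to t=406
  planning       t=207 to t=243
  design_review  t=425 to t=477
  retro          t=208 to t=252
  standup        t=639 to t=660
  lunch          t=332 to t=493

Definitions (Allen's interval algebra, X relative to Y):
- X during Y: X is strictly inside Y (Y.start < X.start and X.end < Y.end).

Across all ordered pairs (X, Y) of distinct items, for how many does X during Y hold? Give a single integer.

Checking all 72 ordered pairs for relation 'during'; matching pairs in alphabetical order:
(design_review, lunch): design_review during lunch ✓
(planning, ingest): planning during ingest ✓
(planning, soundcheck): planning during soundcheck ✓
(retro, ingest): retro during ingest ✓
(retro, soundcheck): retro during soundcheck ✓
Count: 5.

5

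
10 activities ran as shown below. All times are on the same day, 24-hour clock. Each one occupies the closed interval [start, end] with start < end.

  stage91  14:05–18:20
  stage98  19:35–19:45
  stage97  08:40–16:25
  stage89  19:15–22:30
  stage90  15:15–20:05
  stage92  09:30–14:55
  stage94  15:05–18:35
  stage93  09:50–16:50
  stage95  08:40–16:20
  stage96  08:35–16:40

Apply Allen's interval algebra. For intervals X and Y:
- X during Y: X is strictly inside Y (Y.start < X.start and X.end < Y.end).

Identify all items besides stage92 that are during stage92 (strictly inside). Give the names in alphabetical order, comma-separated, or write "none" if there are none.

Target stage92 = [09:30, 14:55].
stage89 [19:15, 22:30] → after → no.
stage90 [15:15, 20:05] → after → no.
stage91 [14:05, 18:20] → overlapped-by → no.
stage93 [09:50, 16:50] → overlapped-by → no.
stage94 [15:05, 18:35] → after → no.
stage95 [08:40, 16:20] → contains → no.
stage96 [08:35, 16:40] → contains → no.
stage97 [08:40, 16:25] → contains → no.
stage98 [19:35, 19:45] → after → no.
Result: none.

none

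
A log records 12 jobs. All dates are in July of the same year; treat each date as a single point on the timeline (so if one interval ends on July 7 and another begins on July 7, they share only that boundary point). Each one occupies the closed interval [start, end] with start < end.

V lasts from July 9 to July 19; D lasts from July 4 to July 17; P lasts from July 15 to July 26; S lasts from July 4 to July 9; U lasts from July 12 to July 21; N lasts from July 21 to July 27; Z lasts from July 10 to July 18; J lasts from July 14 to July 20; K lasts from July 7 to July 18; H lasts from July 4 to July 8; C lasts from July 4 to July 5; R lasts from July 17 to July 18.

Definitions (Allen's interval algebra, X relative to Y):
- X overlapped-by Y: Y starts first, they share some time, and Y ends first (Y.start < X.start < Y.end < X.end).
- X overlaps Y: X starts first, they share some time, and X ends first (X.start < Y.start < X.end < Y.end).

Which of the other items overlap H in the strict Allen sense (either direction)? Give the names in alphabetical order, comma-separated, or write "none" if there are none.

K

Target H = [July 4, July 8].
C [July 4, July 5] → starts → no.
D [July 4, July 17] → started-by → no.
J [July 14, July 20] → after → no.
K [July 7, July 18] → overlapped-by → yes.
N [July 21, July 27] → after → no.
P [July 15, July 26] → after → no.
R [July 17, July 18] → after → no.
S [July 4, July 9] → started-by → no.
U [July 12, July 21] → after → no.
V [July 9, July 19] → after → no.
Z [July 10, July 18] → after → no.
Result: K.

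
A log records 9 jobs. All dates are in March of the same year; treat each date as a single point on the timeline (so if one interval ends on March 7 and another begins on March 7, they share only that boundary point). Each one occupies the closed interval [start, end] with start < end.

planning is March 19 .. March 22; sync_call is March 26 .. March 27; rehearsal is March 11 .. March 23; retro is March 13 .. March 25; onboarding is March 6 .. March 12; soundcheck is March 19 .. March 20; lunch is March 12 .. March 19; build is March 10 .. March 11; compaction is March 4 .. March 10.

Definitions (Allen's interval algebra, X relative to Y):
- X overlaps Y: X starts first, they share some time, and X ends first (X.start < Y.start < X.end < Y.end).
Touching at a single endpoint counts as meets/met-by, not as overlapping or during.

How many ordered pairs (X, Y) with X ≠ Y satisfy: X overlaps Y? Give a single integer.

Checking all 72 ordered pairs for relation 'overlaps'; matching pairs in alphabetical order:
(compaction, onboarding): compaction overlaps onboarding ✓
(lunch, retro): lunch overlaps retro ✓
(onboarding, rehearsal): onboarding overlaps rehearsal ✓
(rehearsal, retro): rehearsal overlaps retro ✓
Count: 4.

4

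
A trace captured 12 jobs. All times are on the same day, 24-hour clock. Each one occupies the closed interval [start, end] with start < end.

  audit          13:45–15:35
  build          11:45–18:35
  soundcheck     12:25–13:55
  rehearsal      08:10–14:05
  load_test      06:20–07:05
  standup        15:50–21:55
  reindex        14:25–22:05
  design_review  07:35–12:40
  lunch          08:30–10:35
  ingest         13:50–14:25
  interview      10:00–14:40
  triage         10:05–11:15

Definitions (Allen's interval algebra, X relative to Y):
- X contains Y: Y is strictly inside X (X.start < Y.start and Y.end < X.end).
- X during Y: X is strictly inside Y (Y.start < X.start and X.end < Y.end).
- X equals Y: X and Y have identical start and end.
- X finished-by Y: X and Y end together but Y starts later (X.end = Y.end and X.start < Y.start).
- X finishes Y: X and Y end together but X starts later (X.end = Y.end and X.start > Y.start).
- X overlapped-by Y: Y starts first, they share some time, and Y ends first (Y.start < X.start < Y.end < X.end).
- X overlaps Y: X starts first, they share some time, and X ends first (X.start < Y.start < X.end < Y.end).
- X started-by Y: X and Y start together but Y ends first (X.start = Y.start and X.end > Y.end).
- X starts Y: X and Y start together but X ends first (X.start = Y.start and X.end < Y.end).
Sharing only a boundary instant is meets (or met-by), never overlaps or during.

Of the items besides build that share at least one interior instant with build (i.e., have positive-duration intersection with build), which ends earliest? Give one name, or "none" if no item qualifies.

Target build = [11:45, 18:35].
audit [13:45, 15:35] → during → candidate.
design_review [07:35, 12:40] → overlaps → candidate.
ingest [13:50, 14:25] → during → candidate.
interview [10:00, 14:40] → overlaps → candidate.
load_test [06:20, 07:05] → before → excluded.
lunch [08:30, 10:35] → before → excluded.
rehearsal [08:10, 14:05] → overlaps → candidate.
reindex [14:25, 22:05] → overlapped-by → candidate.
soundcheck [12:25, 13:55] → during → candidate.
standup [15:50, 21:55] → overlapped-by → candidate.
triage [10:05, 11:15] → before → excluded.
Among candidates, earliest end is 12:40 → design_review.

design_review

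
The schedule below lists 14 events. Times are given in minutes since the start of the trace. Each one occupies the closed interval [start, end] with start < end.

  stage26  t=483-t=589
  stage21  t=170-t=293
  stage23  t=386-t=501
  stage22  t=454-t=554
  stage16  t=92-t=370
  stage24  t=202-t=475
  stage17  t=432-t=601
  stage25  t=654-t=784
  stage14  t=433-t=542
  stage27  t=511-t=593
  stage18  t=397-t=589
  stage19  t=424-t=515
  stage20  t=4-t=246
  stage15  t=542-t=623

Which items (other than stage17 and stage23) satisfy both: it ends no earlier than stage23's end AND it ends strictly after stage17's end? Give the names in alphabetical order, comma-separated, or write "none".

Conditions: its end is no earlier than stage23's end (X.end >= t=501) AND its end is strictly after stage17's end (X.end > t=601).
stage14: end t=542 >= t=501? ✓; end t=542 > t=601? ✗ → no.
stage15: end t=623 >= t=501? ✓; end t=623 > t=601? ✓ → yes.
stage16: end t=370 >= t=501? ✗; end t=370 > t=601? ✗ → no.
stage18: end t=589 >= t=501? ✓; end t=589 > t=601? ✗ → no.
stage19: end t=515 >= t=501? ✓; end t=515 > t=601? ✗ → no.
stage20: end t=246 >= t=501? ✗; end t=246 > t=601? ✗ → no.
stage21: end t=293 >= t=501? ✗; end t=293 > t=601? ✗ → no.
stage22: end t=554 >= t=501? ✓; end t=554 > t=601? ✗ → no.
stage24: end t=475 >= t=501? ✗; end t=475 > t=601? ✗ → no.
stage25: end t=784 >= t=501? ✓; end t=784 > t=601? ✓ → yes.
stage26: end t=589 >= t=501? ✓; end t=589 > t=601? ✗ → no.
stage27: end t=593 >= t=501? ✓; end t=593 > t=601? ✗ → no.
Result: stage15, stage25.

stage15, stage25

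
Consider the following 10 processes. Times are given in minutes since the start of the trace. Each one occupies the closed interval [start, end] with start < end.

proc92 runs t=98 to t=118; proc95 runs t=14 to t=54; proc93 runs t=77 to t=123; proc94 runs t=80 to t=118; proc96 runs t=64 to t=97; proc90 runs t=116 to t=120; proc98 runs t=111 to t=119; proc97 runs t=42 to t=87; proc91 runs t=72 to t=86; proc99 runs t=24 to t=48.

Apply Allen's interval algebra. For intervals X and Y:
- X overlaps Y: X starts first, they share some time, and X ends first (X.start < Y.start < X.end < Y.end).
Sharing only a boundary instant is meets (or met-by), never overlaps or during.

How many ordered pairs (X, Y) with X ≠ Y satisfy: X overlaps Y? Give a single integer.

Checking all 90 ordered pairs for relation 'overlaps'; matching pairs in alphabetical order:
(proc91, proc93): proc91 overlaps proc93 ✓
(proc91, proc94): proc91 overlaps proc94 ✓
(proc92, proc90): proc92 overlaps proc90 ✓
(proc92, proc98): proc92 overlaps proc98 ✓
(proc94, proc90): proc94 overlaps proc90 ✓
(proc94, proc98): proc94 overlaps proc98 ✓
(proc95, proc97): proc95 overlaps proc97 ✓
(proc96, proc93): proc96 overlaps proc93 ✓
(proc96, proc94): proc96 overlaps proc94 ✓
(proc97, proc93): proc97 overlaps proc93 ✓
(proc97, proc94): proc97 overlaps proc94 ✓
(proc97, proc96): proc97 overlaps proc96 ✓
(proc98, proc90): proc98 overlaps proc90 ✓
(proc99, proc97): proc99 overlaps proc97 ✓
Count: 14.

14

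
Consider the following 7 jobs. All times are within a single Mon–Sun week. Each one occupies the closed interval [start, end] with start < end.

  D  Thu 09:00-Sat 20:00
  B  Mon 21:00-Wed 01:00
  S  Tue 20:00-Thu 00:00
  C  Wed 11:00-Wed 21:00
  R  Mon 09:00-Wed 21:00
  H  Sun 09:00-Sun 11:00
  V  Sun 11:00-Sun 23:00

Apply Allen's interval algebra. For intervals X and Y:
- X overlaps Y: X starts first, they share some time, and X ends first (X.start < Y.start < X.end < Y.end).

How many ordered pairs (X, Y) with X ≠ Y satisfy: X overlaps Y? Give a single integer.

2

Checking all 42 ordered pairs for relation 'overlaps'; matching pairs in alphabetical order:
(B, S): B overlaps S ✓
(R, S): R overlaps S ✓
Count: 2.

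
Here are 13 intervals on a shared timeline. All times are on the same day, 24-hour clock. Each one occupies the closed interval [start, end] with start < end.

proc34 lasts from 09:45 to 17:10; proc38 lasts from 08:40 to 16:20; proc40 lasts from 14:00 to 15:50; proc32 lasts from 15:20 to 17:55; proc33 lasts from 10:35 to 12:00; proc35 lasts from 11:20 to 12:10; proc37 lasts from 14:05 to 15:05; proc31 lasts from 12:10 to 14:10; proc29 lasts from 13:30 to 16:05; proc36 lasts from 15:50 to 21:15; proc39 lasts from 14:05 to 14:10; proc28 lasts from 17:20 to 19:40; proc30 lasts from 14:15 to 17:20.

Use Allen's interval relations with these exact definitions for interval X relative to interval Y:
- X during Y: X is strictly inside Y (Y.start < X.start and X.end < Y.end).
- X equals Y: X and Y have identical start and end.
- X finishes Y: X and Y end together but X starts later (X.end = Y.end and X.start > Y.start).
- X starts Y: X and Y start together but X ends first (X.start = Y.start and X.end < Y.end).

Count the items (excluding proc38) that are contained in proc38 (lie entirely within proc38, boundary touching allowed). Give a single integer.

Target proc38 = [08:40, 16:20].
proc28 [17:20, 19:40] → after → no.
proc29 [13:30, 16:05] → during → counts.
proc30 [14:15, 17:20] → overlapped-by → no.
proc31 [12:10, 14:10] → during → counts.
proc32 [15:20, 17:55] → overlapped-by → no.
proc33 [10:35, 12:00] → during → counts.
proc34 [09:45, 17:10] → overlapped-by → no.
proc35 [11:20, 12:10] → during → counts.
proc36 [15:50, 21:15] → overlapped-by → no.
proc37 [14:05, 15:05] → during → counts.
proc39 [14:05, 14:10] → during → counts.
proc40 [14:00, 15:50] → during → counts.
Total: 7.

7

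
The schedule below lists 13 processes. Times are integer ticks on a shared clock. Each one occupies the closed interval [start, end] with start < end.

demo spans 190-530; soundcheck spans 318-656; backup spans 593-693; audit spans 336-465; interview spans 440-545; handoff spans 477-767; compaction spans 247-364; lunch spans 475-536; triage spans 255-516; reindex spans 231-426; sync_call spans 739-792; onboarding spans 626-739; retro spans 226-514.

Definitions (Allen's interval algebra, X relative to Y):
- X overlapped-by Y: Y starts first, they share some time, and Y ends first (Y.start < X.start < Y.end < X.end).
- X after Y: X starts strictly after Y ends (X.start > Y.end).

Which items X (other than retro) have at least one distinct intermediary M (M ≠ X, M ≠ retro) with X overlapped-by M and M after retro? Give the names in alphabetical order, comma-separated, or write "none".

Target retro = [226, 514].
Intermediaries M with M after retro: backup, onboarding, sync_call.
Via backup — items with X overlapped-by backup: onboarding.
Via onboarding — items with X overlapped-by onboarding: none.
Via sync_call — items with X overlapped-by sync_call: none.
Union: onboarding.

onboarding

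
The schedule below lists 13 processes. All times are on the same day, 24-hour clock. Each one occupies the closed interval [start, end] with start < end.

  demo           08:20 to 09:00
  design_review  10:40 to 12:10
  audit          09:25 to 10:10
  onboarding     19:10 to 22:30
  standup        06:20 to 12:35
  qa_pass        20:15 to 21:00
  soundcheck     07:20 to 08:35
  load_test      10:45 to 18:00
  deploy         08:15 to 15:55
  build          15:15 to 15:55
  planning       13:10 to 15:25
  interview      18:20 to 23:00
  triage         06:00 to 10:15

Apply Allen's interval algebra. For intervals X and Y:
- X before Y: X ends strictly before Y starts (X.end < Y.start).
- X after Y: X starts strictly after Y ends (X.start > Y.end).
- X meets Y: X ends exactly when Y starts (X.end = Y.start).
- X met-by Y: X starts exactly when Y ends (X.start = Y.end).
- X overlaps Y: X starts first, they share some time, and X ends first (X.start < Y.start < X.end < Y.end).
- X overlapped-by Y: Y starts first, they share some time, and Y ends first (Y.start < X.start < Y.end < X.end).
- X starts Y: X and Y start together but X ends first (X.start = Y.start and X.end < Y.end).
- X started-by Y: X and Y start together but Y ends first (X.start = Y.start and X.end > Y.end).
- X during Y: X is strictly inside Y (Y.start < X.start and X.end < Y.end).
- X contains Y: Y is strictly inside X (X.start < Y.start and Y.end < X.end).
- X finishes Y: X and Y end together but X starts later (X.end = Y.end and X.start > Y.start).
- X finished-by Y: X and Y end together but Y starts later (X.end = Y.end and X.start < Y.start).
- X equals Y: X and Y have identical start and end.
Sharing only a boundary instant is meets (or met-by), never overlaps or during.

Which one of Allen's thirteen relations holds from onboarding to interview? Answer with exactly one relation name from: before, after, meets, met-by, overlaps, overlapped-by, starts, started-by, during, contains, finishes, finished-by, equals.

onboarding = [19:10, 22:30]; interview = [18:20, 23:00].
Compare endpoints: onboarding.start > interview.start, onboarding.start < interview.end, onboarding.end > interview.start, onboarding.end < interview.end.
That pattern is 'during'.

during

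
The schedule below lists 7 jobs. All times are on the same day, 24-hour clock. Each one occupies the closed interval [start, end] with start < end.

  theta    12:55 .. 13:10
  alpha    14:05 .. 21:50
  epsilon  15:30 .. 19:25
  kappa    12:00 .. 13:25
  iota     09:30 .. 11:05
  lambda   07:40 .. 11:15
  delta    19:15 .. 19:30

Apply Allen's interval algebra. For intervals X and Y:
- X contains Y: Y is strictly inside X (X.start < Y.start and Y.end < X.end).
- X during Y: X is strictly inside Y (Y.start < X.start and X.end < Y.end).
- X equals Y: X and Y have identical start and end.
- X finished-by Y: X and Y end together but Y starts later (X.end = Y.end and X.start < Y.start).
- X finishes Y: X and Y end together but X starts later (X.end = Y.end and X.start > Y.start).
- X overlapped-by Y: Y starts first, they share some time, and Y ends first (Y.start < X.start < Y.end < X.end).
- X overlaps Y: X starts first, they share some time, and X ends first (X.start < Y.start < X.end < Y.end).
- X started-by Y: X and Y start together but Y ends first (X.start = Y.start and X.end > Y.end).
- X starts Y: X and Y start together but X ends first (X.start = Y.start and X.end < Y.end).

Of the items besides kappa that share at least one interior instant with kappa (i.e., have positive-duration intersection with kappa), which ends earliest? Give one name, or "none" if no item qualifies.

theta

Target kappa = [12:00, 13:25].
alpha [14:05, 21:50] → after → excluded.
delta [19:15, 19:30] → after → excluded.
epsilon [15:30, 19:25] → after → excluded.
iota [09:30, 11:05] → before → excluded.
lambda [07:40, 11:15] → before → excluded.
theta [12:55, 13:10] → during → candidate.
Among candidates, earliest end is 13:10 → theta.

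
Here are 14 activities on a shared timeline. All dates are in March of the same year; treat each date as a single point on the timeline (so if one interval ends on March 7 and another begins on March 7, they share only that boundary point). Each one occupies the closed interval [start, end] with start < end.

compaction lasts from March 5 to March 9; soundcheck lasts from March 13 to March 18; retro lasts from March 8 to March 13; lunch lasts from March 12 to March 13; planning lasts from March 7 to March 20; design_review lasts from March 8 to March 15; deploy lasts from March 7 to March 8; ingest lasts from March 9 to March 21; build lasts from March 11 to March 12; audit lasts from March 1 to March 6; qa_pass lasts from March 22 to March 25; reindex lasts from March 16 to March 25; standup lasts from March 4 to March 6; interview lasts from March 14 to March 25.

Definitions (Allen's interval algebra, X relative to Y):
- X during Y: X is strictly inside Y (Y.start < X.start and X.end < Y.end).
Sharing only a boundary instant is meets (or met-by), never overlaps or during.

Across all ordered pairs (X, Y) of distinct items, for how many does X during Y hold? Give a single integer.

12

Checking all 182 ordered pairs for relation 'during'; matching pairs in alphabetical order:
(build, design_review): build during design_review ✓
(build, ingest): build during ingest ✓
(build, planning): build during planning ✓
(build, retro): build during retro ✓
(deploy, compaction): deploy during compaction ✓
(design_review, planning): design_review during planning ✓
(lunch, design_review): lunch during design_review ✓
(lunch, ingest): lunch during ingest ✓
(lunch, planning): lunch during planning ✓
(retro, planning): retro during planning ✓
(soundcheck, ingest): soundcheck during ingest ✓
(soundcheck, planning): soundcheck during planning ✓
Count: 12.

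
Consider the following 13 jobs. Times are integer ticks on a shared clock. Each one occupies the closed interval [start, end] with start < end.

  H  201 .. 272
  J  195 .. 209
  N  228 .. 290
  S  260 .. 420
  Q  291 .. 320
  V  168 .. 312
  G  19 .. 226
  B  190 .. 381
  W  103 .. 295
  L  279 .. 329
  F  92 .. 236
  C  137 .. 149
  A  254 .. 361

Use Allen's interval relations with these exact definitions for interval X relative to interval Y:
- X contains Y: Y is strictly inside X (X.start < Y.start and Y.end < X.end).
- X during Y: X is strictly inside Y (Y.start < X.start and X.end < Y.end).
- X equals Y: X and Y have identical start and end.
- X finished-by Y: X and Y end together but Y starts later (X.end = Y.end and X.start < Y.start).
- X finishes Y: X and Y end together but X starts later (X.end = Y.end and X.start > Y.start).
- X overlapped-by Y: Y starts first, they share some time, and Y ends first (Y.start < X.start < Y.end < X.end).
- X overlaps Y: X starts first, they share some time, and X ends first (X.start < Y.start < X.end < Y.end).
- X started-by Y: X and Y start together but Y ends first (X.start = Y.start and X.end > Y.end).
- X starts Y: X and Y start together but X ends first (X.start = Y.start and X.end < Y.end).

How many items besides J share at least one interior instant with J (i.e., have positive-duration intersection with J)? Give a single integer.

Target J = [195, 209].
A [254, 361] → after → no.
B [190, 381] → contains → counts.
C [137, 149] → before → no.
F [92, 236] → contains → counts.
G [19, 226] → contains → counts.
H [201, 272] → overlapped-by → counts.
L [279, 329] → after → no.
N [228, 290] → after → no.
Q [291, 320] → after → no.
S [260, 420] → after → no.
V [168, 312] → contains → counts.
W [103, 295] → contains → counts.
Total: 6.

6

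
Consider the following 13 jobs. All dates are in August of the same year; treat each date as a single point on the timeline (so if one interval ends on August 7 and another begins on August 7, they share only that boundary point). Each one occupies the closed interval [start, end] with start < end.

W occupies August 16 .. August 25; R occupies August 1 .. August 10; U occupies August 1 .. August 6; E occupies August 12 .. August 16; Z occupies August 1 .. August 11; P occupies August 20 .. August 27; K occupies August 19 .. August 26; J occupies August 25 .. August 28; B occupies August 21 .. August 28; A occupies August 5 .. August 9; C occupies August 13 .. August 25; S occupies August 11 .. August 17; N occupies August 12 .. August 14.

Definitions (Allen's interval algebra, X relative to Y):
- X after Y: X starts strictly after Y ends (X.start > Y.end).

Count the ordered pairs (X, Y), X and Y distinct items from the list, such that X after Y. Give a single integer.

Checking all 156 ordered pairs for relation 'after'; matching pairs in alphabetical order:
(B, A): B after A ✓
(B, E): B after E ✓
(B, N): B after N ✓
(B, R): B after R ✓
(B, S): B after S ✓
(B, U): B after U ✓
(B, Z): B after Z ✓
(C, A): C after A ✓
(C, R): C after R ✓
(C, U): C after U ✓
(C, Z): C after Z ✓
(E, A): E after A ✓
(E, R): E after R ✓
(E, U): E after U ✓
(E, Z): E after Z ✓
(J, A): J after A ✓
(J, E): J after E ✓
(J, N): J after N ✓
(J, R): J after R ✓
(J, S): J after S ✓
(J, U): J after U ✓
(J, Z): J after Z ✓
(K, A): K after A ✓
(K, E): K after E ✓
... plus 24 further pairs not listed.
Count: 48.

48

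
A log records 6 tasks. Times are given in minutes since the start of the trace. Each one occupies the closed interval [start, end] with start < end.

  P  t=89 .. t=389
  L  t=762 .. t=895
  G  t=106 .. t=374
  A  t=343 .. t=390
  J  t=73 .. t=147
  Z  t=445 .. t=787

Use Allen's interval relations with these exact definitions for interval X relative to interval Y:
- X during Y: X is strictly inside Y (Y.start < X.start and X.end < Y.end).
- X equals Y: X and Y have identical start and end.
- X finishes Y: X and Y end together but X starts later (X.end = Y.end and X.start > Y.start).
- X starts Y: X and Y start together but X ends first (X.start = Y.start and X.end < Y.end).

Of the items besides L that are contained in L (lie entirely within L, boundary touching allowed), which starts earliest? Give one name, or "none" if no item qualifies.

Target L = [t=762, t=895].
A [t=343, t=390] → before → excluded.
G [t=106, t=374] → before → excluded.
J [t=73, t=147] → before → excluded.
P [t=89, t=389] → before → excluded.
Z [t=445, t=787] → overlaps → excluded.
No candidates → none.

none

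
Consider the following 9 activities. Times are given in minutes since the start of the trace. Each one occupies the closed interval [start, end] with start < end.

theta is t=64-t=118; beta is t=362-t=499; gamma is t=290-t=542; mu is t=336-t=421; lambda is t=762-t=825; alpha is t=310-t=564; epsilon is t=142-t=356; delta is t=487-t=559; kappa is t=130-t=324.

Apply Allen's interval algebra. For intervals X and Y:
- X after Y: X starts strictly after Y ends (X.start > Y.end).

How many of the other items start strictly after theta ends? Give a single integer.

8

Target theta = [t=64, t=118].
alpha [t=310, t=564] → after → counts.
beta [t=362, t=499] → after → counts.
delta [t=487, t=559] → after → counts.
epsilon [t=142, t=356] → after → counts.
gamma [t=290, t=542] → after → counts.
kappa [t=130, t=324] → after → counts.
lambda [t=762, t=825] → after → counts.
mu [t=336, t=421] → after → counts.
Total: 8.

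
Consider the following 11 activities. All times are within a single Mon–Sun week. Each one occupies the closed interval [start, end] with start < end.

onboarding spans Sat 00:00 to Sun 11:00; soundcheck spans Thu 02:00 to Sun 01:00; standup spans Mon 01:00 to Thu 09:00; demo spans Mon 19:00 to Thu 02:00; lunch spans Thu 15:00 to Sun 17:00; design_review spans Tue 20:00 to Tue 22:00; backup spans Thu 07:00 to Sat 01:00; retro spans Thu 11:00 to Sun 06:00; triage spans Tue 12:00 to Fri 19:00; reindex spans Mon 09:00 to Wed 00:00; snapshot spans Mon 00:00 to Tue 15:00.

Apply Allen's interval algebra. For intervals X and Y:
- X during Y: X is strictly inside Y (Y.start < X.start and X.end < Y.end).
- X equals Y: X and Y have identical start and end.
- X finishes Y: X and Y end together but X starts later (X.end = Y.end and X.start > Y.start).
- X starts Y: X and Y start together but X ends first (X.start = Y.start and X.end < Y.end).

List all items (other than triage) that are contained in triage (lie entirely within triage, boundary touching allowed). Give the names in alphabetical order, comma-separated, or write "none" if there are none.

Target triage = [Tue 12:00, Fri 19:00].
backup [Thu 07:00, Sat 01:00] → overlapped-by → no.
demo [Mon 19:00, Thu 02:00] → overlaps → no.
design_review [Tue 20:00, Tue 22:00] → during → yes.
lunch [Thu 15:00, Sun 17:00] → overlapped-by → no.
onboarding [Sat 00:00, Sun 11:00] → after → no.
reindex [Mon 09:00, Wed 00:00] → overlaps → no.
retro [Thu 11:00, Sun 06:00] → overlapped-by → no.
snapshot [Mon 00:00, Tue 15:00] → overlaps → no.
soundcheck [Thu 02:00, Sun 01:00] → overlapped-by → no.
standup [Mon 01:00, Thu 09:00] → overlaps → no.
Result: design_review.

design_review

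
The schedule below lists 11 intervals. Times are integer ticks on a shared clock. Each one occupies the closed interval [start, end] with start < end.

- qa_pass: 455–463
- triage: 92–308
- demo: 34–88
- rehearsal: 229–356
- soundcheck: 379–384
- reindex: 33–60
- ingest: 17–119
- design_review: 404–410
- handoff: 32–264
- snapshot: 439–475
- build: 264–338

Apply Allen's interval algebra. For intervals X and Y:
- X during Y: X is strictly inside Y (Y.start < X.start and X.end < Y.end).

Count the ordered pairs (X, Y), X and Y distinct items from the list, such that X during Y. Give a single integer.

6

Checking all 110 ordered pairs for relation 'during'; matching pairs in alphabetical order:
(build, rehearsal): build during rehearsal ✓
(demo, handoff): demo during handoff ✓
(demo, ingest): demo during ingest ✓
(qa_pass, snapshot): qa_pass during snapshot ✓
(reindex, handoff): reindex during handoff ✓
(reindex, ingest): reindex during ingest ✓
Count: 6.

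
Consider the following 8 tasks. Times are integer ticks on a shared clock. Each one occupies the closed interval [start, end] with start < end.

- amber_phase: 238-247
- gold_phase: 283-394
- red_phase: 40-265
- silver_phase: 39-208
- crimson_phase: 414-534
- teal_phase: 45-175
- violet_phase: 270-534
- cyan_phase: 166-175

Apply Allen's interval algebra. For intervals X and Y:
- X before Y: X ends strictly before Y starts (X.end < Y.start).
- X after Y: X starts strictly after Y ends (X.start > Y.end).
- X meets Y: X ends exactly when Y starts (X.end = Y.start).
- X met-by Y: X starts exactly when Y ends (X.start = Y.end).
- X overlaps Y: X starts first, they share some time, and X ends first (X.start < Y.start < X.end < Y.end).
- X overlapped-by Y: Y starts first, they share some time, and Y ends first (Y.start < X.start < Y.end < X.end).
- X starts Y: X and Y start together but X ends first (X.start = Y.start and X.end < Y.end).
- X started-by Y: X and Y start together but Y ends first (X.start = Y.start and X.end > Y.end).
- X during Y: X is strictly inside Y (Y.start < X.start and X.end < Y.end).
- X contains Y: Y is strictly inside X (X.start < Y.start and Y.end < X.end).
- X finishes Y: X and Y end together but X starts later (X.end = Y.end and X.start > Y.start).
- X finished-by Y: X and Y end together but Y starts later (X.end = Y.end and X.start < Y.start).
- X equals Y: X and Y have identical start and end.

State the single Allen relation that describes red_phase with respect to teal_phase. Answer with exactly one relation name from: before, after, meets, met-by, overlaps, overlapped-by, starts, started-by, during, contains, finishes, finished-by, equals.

red_phase = [40, 265]; teal_phase = [45, 175].
Compare endpoints: red_phase.start < teal_phase.start, red_phase.start < teal_phase.end, red_phase.end > teal_phase.start, red_phase.end > teal_phase.end.
That pattern is 'contains'.

contains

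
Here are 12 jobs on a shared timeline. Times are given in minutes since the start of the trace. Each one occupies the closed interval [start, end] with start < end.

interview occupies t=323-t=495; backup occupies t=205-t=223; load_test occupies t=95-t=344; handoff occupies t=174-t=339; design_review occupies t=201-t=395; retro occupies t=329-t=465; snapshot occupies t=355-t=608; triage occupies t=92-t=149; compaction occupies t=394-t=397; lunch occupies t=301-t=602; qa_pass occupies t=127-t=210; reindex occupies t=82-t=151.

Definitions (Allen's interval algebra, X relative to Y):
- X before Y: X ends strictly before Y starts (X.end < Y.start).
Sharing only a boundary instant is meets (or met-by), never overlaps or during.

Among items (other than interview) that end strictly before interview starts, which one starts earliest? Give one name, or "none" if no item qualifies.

Target interview = [t=323, t=495].
backup [t=205, t=223] → before → candidate.
compaction [t=394, t=397] → during → excluded.
design_review [t=201, t=395] → overlaps → excluded.
handoff [t=174, t=339] → overlaps → excluded.
load_test [t=95, t=344] → overlaps → excluded.
lunch [t=301, t=602] → contains → excluded.
qa_pass [t=127, t=210] → before → candidate.
reindex [t=82, t=151] → before → candidate.
retro [t=329, t=465] → during → excluded.
snapshot [t=355, t=608] → overlapped-by → excluded.
triage [t=92, t=149] → before → candidate.
Among candidates, earliest start is t=82 → reindex.

reindex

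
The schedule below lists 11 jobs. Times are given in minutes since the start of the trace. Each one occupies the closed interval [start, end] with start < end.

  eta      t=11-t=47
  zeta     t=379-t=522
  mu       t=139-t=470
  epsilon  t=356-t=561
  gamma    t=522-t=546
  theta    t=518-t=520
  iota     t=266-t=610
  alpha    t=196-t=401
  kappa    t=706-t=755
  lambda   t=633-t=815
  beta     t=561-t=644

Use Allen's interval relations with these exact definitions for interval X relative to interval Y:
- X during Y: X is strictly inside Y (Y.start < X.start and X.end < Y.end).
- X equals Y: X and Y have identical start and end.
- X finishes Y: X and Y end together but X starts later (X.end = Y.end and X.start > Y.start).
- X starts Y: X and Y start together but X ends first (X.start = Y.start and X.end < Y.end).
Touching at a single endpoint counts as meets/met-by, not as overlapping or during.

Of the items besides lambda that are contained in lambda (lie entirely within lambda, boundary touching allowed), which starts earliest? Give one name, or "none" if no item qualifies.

Target lambda = [t=633, t=815].
alpha [t=196, t=401] → before → excluded.
beta [t=561, t=644] → overlaps → excluded.
epsilon [t=356, t=561] → before → excluded.
eta [t=11, t=47] → before → excluded.
gamma [t=522, t=546] → before → excluded.
iota [t=266, t=610] → before → excluded.
kappa [t=706, t=755] → during → candidate.
mu [t=139, t=470] → before → excluded.
theta [t=518, t=520] → before → excluded.
zeta [t=379, t=522] → before → excluded.
Among candidates, earliest start is t=706 → kappa.

kappa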